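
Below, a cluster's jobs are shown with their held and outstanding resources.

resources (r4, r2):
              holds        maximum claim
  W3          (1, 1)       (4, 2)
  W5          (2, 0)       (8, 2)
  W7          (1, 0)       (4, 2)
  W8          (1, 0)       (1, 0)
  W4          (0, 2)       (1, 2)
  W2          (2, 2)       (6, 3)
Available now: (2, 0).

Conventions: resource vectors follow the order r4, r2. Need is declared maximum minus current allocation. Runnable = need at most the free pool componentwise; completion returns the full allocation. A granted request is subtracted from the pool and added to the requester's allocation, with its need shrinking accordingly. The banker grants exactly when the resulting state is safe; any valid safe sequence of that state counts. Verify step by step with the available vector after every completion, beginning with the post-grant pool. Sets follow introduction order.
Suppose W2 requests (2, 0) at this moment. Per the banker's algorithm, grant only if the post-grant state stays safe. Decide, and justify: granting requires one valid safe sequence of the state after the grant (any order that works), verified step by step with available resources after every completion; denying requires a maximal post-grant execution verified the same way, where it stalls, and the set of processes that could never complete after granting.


DENY: after the grant no complete ordering would exist.
Key observation: no order helps: past W8, W4, the free pool tops out at (1, 2), below what each blocked process needs in r4.
On the post-grant state, W8, W4 is a maximal run — nothing extends it. Check, step by step:
  pool = (0, 0)
  run W8 (needs (0, 0), free (0, 0)); after release of (1, 0) the pool is (1, 0)
  run W4 (needs (1, 0), free (1, 0)); after release of (0, 2) the pool is (1, 2)
  blocked: W3 wants (3, 1), pool (1, 2) — not enough r4
  blocked: W5 wants (6, 2), pool (1, 2) — not enough r4
  blocked: W7 wants (3, 2), pool (1, 2) — not enough r4
  blocked: W2 wants (2, 1), pool (1, 2) — not enough r4
Processes that could never finish after the grant: W3, W5, W7 and W2.


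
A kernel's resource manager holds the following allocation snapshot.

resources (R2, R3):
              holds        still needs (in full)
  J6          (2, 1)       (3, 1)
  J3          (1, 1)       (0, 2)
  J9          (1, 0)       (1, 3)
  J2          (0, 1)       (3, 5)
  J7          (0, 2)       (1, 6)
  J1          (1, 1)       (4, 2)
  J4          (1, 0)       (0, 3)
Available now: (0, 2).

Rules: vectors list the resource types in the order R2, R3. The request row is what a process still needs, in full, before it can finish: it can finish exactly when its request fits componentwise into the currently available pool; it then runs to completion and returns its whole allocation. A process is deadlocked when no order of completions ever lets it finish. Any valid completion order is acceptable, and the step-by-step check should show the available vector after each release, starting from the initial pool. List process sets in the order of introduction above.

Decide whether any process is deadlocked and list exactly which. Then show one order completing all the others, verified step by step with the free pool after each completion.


No process is deadlocked.
Key observation: there is always a runnable process — J3 first — so the state unwinds completely.
A valid finishing order for the others: J3, J9, J4, J6, J1, J2, J7. Verifying each step:
  pool = (0, 2)
  J3: need (0, 2) fits (0, 2); releases (1, 1), pool now (1, 3)
  J9: need (1, 3) fits (1, 3); releases (1, 0), pool now (2, 3)
  J4: need (0, 3) fits (2, 3); releases (1, 0), pool now (3, 3)
  J6: need (3, 1) fits (3, 3); releases (2, 1), pool now (5, 4)
  J1: need (4, 2) fits (5, 4); releases (1, 1), pool now (6, 5)
  J2: need (3, 5) fits (6, 5); releases (0, 1), pool now (6, 6)
  J7: need (1, 6) fits (6, 6); releases (0, 2), pool now (6, 8)


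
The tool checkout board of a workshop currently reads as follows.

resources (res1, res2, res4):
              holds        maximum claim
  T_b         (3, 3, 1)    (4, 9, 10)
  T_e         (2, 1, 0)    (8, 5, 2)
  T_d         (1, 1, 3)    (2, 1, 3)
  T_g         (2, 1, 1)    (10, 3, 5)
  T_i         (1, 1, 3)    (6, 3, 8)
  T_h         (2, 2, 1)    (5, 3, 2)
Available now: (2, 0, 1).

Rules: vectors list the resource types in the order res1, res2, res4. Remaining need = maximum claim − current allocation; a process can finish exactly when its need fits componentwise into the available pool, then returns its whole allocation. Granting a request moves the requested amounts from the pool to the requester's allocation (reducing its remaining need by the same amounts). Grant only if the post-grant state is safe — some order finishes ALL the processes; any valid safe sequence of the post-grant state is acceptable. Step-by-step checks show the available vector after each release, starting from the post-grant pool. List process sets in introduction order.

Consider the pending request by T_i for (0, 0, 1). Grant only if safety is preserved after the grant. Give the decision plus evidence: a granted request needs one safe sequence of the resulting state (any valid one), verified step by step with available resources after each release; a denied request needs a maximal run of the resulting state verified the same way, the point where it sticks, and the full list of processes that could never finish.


GRANT: granting preserves safety; a valid post-grant sequence is T_d, T_h, T_i, T_e, T_g, T_b.
Key observation: post-grant, (2, 0, 0) remains, and an order beginning with T_d completes everyone.
Step-by-step check of the post-grant state:
  pool = (2, 0, 0)
  T_d needs (1, 0, 0) <= (2, 0, 0) -> finishes; pool += (1, 1, 3) = (3, 1, 3)
  T_h needs (3, 1, 1) <= (3, 1, 3) -> finishes; pool += (2, 2, 1) = (5, 3, 4)
  T_i needs (5, 2, 4) <= (5, 3, 4) -> finishes; pool += (1, 1, 4) = (6, 4, 8)
  T_e needs (6, 4, 2) <= (6, 4, 8) -> finishes; pool += (2, 1, 0) = (8, 5, 8)
  T_g needs (8, 2, 4) <= (8, 5, 8) -> finishes; pool += (2, 1, 1) = (10, 6, 9)
  T_b needs (1, 6, 9) <= (10, 6, 9) -> finishes; pool += (3, 3, 1) = (13, 9, 10)


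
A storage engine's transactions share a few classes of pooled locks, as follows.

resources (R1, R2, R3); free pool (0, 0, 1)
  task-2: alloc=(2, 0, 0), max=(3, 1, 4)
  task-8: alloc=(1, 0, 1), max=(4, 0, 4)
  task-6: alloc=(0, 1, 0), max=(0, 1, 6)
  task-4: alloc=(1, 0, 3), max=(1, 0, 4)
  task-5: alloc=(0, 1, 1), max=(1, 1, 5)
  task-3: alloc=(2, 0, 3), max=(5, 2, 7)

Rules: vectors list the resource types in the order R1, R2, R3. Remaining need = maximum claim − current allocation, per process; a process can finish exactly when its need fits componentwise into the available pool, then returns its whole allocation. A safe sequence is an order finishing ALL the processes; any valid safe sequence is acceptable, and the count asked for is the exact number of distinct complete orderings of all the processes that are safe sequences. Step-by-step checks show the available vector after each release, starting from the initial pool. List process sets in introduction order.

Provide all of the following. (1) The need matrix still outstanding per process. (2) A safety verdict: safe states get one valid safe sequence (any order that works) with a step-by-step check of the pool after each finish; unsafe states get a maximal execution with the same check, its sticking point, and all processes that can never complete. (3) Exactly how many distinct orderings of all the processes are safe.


(1) Need matrix, components ordered R1, R2, R3:
  task-2: (1, 1, 4)
  task-8: (3, 0, 3)
  task-6: (0, 0, 6)
  task-4: (0, 0, 1)
  task-5: (1, 0, 4)
  task-3: (3, 2, 4)
(2) SAFE. One safe sequence: task-4, task-5, task-2, task-8, task-6, task-3.
Key observation: reading the order forward, task-4 is the first process whose need (0, 0, 1) meets the free pool (0, 0, 1) exactly on a resource it requests.
Check, step by step:
  pool = (0, 0, 1)
  task-4 needs (0, 0, 1) <= (0, 0, 1) -> finishes; pool += (1, 0, 3) = (1, 0, 4)
  task-5 needs (1, 0, 4) <= (1, 0, 4) -> finishes; pool += (0, 1, 1) = (1, 1, 5)
  task-2 needs (1, 1, 4) <= (1, 1, 5) -> finishes; pool += (2, 0, 0) = (3, 1, 5)
  task-8 needs (3, 0, 3) <= (3, 1, 5) -> finishes; pool += (1, 0, 1) = (4, 1, 6)
  task-6 needs (0, 0, 6) <= (4, 1, 6) -> finishes; pool += (0, 1, 0) = (4, 2, 6)
  task-3 needs (3, 2, 4) <= (4, 2, 6) -> finishes; pool += (2, 0, 3) = (6, 2, 9)
(3) Exactly 1 of the possible complete orderings is a safe sequence.


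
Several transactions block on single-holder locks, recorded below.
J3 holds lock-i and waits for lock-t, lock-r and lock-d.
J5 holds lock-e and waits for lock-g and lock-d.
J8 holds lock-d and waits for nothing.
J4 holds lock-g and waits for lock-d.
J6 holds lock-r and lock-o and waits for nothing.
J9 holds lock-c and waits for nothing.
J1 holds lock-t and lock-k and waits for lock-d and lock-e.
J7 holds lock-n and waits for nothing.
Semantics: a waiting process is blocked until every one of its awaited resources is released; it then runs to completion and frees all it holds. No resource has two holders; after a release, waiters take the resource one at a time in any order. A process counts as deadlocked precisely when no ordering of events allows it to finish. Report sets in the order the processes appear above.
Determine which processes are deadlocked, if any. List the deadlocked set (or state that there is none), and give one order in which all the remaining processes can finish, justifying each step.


The deadlocked set is empty.
Key observation: the waits form no ring: some process can always run, and its releases unblock the others one by one.
A valid finishing order for the others: J6, J7, J8, J4, J5, J9, J1, J3.
Verifying each step:
  J6 waits on nothing -> runs at once and releases lock-r and lock-o
  J7 waits on nothing -> runs at once and releases lock-n
  J8 waits on nothing -> runs at once and releases lock-d
  J4: everything it awaited (lock-d) is free; runs, freeing lock-g
  J5: everything it awaited (lock-g and lock-d) is free; runs, freeing lock-e
  J9 waits on nothing -> runs at once and releases lock-c
  J1: everything it awaited (lock-d and lock-e) is free; runs, freeing lock-t and lock-k
  J3: everything it awaited (lock-t, lock-r and lock-d) is free; runs, freeing lock-i


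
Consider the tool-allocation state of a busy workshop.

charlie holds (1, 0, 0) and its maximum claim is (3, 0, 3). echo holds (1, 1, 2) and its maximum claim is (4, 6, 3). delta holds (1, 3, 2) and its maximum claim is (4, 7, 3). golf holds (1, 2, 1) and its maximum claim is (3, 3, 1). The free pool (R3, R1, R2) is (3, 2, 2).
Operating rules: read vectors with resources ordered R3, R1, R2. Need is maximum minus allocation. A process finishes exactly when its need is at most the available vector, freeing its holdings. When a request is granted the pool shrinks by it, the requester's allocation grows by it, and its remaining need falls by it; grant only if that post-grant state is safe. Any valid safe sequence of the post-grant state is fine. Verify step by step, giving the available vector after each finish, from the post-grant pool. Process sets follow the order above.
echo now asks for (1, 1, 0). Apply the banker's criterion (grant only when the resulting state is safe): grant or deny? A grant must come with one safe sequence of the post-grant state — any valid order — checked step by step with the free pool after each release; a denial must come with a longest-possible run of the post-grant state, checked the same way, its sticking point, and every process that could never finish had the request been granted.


DENY. Granting would leave the state unsafe.
Key observation: after golf, charlie complete, (4, 3, 3) is the best the pool ever gets, yet each leftover process wants more R1.
Pretend the grant happened; the run golf, charlie goes as far as possible. Walking it through:
  pool = (2, 1, 2)
  golf: need (2, 1, 0) fits (2, 1, 2); releases (1, 2, 1), pool now (3, 3, 3)
  charlie: need (2, 0, 3) fits (3, 3, 3); releases (1, 0, 0), pool now (4, 3, 3)
  echo cannot run: need (2, 4, 1) vs free (4, 3, 3) (insufficient R1)
  delta cannot run: need (3, 4, 1) vs free (4, 3, 3) (insufficient R1)
Processes that could never finish after the grant: echo and delta.


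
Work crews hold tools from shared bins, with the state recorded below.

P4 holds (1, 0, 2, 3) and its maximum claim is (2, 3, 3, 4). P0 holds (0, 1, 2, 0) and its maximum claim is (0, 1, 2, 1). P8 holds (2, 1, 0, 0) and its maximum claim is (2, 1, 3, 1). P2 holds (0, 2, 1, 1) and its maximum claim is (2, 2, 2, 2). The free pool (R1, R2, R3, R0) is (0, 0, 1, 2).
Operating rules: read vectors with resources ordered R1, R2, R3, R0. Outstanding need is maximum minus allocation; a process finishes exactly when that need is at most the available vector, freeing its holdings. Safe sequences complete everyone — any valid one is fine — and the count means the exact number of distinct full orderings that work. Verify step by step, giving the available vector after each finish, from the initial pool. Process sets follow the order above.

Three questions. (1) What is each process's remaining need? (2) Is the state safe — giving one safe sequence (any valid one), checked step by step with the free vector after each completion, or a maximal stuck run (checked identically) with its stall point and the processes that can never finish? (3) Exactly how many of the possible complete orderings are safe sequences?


(1) Need matrix, components ordered R1, R2, R3, R0:
  P4: (1, 3, 1, 1)
  P0: (0, 0, 0, 1)
  P8: (0, 0, 3, 1)
  P2: (2, 0, 1, 1)
(2) SAFE. One safe sequence: P0, P8, P2, P4.
Key observation: reading the order forward, P8 is the first process whose need (0, 0, 3, 1) meets the free pool (0, 1, 3, 2) exactly on a resource it requests.
Step-by-step check:
  pool = (0, 0, 1, 2)
  P0: need (0, 0, 0, 1) fits (0, 0, 1, 2); releases (0, 1, 2, 0), pool now (0, 1, 3, 2)
  P8: need (0, 0, 3, 1) fits (0, 1, 3, 2); releases (2, 1, 0, 0), pool now (2, 2, 3, 2)
  P2: need (2, 0, 1, 1) fits (2, 2, 3, 2); releases (0, 2, 1, 1), pool now (2, 4, 4, 3)
  P4: need (1, 3, 1, 1) fits (2, 4, 4, 3); releases (1, 0, 2, 3), pool now (3, 4, 6, 6)
(3) The exact count: 1 of the possible complete orderings is a safe sequence.


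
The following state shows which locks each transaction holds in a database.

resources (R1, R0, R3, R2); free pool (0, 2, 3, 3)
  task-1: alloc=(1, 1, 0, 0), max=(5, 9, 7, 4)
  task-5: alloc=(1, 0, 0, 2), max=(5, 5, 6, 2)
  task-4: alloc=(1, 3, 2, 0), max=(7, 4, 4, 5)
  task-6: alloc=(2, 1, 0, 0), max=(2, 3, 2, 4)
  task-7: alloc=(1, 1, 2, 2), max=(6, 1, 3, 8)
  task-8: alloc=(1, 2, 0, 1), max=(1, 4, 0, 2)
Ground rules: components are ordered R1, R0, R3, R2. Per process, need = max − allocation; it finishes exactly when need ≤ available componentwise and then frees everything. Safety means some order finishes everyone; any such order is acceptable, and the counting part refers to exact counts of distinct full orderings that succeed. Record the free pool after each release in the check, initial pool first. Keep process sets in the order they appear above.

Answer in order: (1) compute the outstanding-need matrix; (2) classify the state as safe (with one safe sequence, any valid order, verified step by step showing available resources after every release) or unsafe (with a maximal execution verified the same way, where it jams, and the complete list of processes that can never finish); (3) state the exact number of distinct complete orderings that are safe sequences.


(1) Need matrix, components ordered R1, R0, R3, R2:
  task-1: (4, 8, 7, 4)
  task-5: (4, 5, 6, 0)
  task-4: (6, 1, 2, 5)
  task-6: (0, 2, 2, 4)
  task-7: (5, 0, 1, 6)
  task-8: (0, 2, 0, 1)
(2) The state is UNSAFE.
Key observation: after task-8, task-6 complete, (3, 5, 3, 4) is the best the pool ever gets, yet each leftover process wants more R1.
The run task-8, task-6 cannot be extended any further. Check, step by step:
  pool = (0, 2, 3, 3)
  task-8 needs (0, 2, 0, 1) <= (0, 2, 3, 3) -> finishes; pool += (1, 2, 0, 1) = (1, 4, 3, 4)
  task-6 needs (0, 2, 2, 4) <= (1, 4, 3, 4) -> finishes; pool += (2, 1, 0, 0) = (3, 5, 3, 4)
  task-1 cannot run: need (4, 8, 7, 4) vs free (3, 5, 3, 4) (insufficient R1, R0 and R3)
  task-5 cannot run: need (4, 5, 6, 0) vs free (3, 5, 3, 4) (insufficient R1 and R3)
  task-4 cannot run: need (6, 1, 2, 5) vs free (3, 5, 3, 4) (insufficient R1 and R2)
  task-7 cannot run: need (5, 0, 1, 6) vs free (3, 5, 3, 4) (insufficient R1 and R2)
Never able to finish: task-1, task-5, task-4 and task-7.
(3) Exactly 0 of the possible complete orderings are safe sequences.


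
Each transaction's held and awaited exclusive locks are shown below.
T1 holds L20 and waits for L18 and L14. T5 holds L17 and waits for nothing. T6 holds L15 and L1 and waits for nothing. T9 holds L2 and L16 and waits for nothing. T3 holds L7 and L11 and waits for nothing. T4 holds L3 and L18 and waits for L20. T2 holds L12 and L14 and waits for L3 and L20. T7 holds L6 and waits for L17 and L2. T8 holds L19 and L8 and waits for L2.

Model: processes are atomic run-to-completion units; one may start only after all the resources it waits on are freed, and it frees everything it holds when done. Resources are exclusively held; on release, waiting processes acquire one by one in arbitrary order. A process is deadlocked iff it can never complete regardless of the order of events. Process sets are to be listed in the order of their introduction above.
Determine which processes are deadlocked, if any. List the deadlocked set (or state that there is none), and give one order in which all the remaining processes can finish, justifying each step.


Deadlocked: T1, T4 and T2.
Key observation: T1 -> T4 -> T1 is a circular wait — nothing in it can go first; T2 is caught in further circular waits.
A valid finishing order for the others: T3, T9, T5, T8, T6, T7.
Step-by-step check:
  T3 waits on nothing -> runs at once and releases L7 and L11
  T9 waits on nothing -> runs at once and releases L2 and L16
  T5 waits on nothing -> runs at once and releases L17
  run T8 (all its waits — L2 — are resolved); releases L19 and L8
  T6 waits on nothing -> runs at once and releases L15 and L1
  run T7 (all its waits — L17 and L2 — are resolved); releases L6


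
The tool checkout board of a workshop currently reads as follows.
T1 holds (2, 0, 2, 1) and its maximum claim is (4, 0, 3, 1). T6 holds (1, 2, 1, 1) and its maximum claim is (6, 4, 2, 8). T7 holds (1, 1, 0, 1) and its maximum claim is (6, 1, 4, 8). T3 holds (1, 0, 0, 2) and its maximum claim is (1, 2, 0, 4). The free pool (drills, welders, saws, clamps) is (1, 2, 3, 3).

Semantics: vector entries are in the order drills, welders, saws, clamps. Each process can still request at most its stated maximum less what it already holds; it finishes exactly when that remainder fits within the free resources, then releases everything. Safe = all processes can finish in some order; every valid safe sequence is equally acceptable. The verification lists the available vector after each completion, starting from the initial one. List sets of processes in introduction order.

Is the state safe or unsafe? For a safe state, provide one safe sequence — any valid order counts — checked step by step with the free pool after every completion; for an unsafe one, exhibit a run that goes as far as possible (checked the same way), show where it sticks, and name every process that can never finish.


The state is UNSAFE.
Key observation: drills is the bottleneck — with T3, T1 done the pool holds (4, 2, 5, 6), short of every remaining need.
The run T3, T1 cannot be extended any further. Verifying each step:
  pool = (1, 2, 3, 3)
  T3: need (0, 2, 0, 2) fits (1, 2, 3, 3); releases (1, 0, 0, 2), pool now (2, 2, 3, 5)
  T1: need (2, 0, 1, 0) fits (2, 2, 3, 5); releases (2, 0, 2, 1), pool now (4, 2, 5, 6)
  T6 cannot run: need (5, 2, 1, 7) vs free (4, 2, 5, 6) (insufficient drills and clamps)
  T7 cannot run: need (5, 0, 4, 7) vs free (4, 2, 5, 6) (insufficient drills and clamps)
Permanently blocked: T6 and T7.


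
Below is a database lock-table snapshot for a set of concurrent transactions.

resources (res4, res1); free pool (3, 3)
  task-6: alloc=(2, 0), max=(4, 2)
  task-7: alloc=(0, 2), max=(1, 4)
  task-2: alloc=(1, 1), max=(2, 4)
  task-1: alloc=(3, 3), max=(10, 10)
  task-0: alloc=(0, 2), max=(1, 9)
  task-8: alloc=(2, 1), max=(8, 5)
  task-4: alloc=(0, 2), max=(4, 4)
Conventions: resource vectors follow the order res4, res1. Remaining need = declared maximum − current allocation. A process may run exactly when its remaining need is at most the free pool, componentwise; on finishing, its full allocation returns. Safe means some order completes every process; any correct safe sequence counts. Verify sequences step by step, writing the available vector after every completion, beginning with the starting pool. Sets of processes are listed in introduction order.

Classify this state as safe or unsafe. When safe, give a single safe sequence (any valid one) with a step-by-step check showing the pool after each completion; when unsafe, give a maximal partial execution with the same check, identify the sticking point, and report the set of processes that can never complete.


SAFE, for example via the order task-6, task-2, task-8, task-7, task-0, task-4, task-1.
Key observation: task-2 marks the first exact bind of the order: its need (1, 3) fits the free (5, 3) with zero slack on a requested resource.
Walking it through:
  pool = (3, 3)
  run task-6 (needs (2, 2), free (3, 3)); after release of (2, 0) the pool is (5, 3)
  run task-2 (needs (1, 3), free (5, 3)); after release of (1, 1) the pool is (6, 4)
  run task-8 (needs (6, 4), free (6, 4)); after release of (2, 1) the pool is (8, 5)
  run task-7 (needs (1, 2), free (8, 5)); after release of (0, 2) the pool is (8, 7)
  run task-0 (needs (1, 7), free (8, 7)); after release of (0, 2) the pool is (8, 9)
  run task-4 (needs (4, 2), free (8, 9)); after release of (0, 2) the pool is (8, 11)
  run task-1 (needs (7, 7), free (8, 11)); after release of (3, 3) the pool is (11, 14)


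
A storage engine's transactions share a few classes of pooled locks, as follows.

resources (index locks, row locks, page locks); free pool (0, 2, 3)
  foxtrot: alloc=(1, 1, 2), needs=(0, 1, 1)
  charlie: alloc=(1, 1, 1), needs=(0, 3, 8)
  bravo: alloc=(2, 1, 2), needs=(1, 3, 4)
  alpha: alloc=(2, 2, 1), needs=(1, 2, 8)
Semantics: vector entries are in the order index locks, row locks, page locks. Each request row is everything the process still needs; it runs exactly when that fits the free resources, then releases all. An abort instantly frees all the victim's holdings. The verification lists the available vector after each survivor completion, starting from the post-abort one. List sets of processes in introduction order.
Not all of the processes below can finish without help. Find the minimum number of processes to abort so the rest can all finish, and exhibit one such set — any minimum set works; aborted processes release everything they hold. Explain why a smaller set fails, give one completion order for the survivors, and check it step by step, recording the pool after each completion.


Minimum abort set: charlie.
Key observation: alpha could never have finished before the abort; with (1, 1, 1) returned by charlie, it fits at step 3.
No smaller set exists: with zero aborts the deadlock remains.
The survivors complete as foxtrot, bravo, alpha. Check, step by step (starting from the post-abort pool):
  pool = (1, 3, 4)
  foxtrot needs (0, 1, 1) <= (1, 3, 4) -> finishes; pool += (1, 1, 2) = (2, 4, 6)
  bravo needs (1, 3, 4) <= (2, 4, 6) -> finishes; pool += (2, 1, 2) = (4, 5, 8)
  alpha needs (1, 2, 8) <= (4, 5, 8) -> finishes; pool += (2, 2, 1) = (6, 7, 9)


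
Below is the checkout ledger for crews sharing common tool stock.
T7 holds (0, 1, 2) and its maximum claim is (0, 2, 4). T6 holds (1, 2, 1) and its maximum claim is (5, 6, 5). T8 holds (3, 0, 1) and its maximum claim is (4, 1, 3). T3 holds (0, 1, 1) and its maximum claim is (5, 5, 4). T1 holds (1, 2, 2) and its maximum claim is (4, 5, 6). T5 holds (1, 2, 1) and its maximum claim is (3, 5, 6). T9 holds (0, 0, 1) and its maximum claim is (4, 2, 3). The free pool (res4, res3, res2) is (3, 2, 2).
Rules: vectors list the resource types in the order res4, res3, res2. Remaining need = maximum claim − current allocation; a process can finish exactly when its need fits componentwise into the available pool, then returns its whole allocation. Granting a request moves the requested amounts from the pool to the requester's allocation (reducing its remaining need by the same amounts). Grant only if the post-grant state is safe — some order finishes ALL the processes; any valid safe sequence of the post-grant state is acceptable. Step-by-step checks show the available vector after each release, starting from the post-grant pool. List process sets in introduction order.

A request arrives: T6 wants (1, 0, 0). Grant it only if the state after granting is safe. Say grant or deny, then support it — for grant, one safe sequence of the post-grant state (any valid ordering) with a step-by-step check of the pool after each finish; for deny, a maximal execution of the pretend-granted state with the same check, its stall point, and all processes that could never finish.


GRANT: granting preserves safety; a valid post-grant sequence is T8, T7, T9, T1, T3, T5, T6.
Key observation: even at the reduced pool (2, 2, 2), T8 fits immediately, so safety survives the grant.
Verifying the post-grant state step by step:
  pool = (2, 2, 2)
  T8 needs (1, 1, 2) <= (2, 2, 2) -> finishes; pool += (3, 0, 1) = (5, 2, 3)
  T7 needs (0, 1, 2) <= (5, 2, 3) -> finishes; pool += (0, 1, 2) = (5, 3, 5)
  T9 needs (4, 2, 2) <= (5, 3, 5) -> finishes; pool += (0, 0, 1) = (5, 3, 6)
  T1 needs (3, 3, 4) <= (5, 3, 6) -> finishes; pool += (1, 2, 2) = (6, 5, 8)
  T3 needs (5, 4, 3) <= (6, 5, 8) -> finishes; pool += (0, 1, 1) = (6, 6, 9)
  T5 needs (2, 3, 5) <= (6, 6, 9) -> finishes; pool += (1, 2, 1) = (7, 8, 10)
  T6 needs (3, 4, 4) <= (7, 8, 10) -> finishes; pool += (2, 2, 1) = (9, 10, 11)


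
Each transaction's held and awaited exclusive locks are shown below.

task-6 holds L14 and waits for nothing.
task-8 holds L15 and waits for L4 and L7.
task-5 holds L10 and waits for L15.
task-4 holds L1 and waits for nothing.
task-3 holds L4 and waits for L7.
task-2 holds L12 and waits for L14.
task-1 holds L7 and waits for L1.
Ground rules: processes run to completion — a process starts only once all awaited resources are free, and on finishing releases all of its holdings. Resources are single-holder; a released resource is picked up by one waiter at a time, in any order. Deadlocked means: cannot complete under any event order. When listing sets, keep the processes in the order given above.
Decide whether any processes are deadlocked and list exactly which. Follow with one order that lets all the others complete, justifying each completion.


Nothing here is deadlocked.
Key observation: the waits form no ring: some process can always run, and its releases unblock the others one by one.
One completion order for the rest: task-6, task-4, task-1, task-3, task-8, task-5, task-2.
Check, step by step:
  run task-6 (it waits on nothing); releases L14
  run task-4 (it waits on nothing); releases L1
  run task-1 (all its waits — L1 — are resolved); releases L7
  run task-3 (all its waits — L7 — are resolved); releases L4
  run task-8 (all its waits — L4 and L7 — are resolved); releases L15
  run task-5 (all its waits — L15 — are resolved); releases L10
  run task-2 (all its waits — L14 — are resolved); releases L12


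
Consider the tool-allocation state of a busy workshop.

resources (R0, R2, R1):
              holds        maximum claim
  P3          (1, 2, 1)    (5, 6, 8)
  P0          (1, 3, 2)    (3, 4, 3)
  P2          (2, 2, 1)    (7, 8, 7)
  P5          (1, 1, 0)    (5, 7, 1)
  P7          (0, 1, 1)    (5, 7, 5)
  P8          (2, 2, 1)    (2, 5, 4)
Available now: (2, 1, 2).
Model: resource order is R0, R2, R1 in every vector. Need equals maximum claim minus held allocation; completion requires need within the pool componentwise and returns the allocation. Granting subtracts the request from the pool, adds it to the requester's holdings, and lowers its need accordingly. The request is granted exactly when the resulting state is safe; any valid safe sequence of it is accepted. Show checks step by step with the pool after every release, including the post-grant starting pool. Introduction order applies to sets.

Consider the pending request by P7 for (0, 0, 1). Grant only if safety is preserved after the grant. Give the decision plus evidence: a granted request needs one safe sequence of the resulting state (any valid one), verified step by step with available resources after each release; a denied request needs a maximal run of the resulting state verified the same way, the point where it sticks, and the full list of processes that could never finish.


GRANT. The post-grant state is safe; one safe sequence: P0, P8, P7, P2, P3, P5.
Key observation: (2, 1, 1) free after granting still covers P0 first, and each release covers the next.
Check on the post-grant state, step by step:
  pool = (2, 1, 1)
  P0: need (2, 1, 1) fits (2, 1, 1); releases (1, 3, 2), pool now (3, 4, 3)
  P8: need (0, 3, 3) fits (3, 4, 3); releases (2, 2, 1), pool now (5, 6, 4)
  P7: need (5, 6, 3) fits (5, 6, 4); releases (0, 1, 2), pool now (5, 7, 6)
  P2: need (5, 6, 6) fits (5, 7, 6); releases (2, 2, 1), pool now (7, 9, 7)
  P3: need (4, 4, 7) fits (7, 9, 7); releases (1, 2, 1), pool now (8, 11, 8)
  P5: need (4, 6, 1) fits (8, 11, 8); releases (1, 1, 0), pool now (9, 12, 8)


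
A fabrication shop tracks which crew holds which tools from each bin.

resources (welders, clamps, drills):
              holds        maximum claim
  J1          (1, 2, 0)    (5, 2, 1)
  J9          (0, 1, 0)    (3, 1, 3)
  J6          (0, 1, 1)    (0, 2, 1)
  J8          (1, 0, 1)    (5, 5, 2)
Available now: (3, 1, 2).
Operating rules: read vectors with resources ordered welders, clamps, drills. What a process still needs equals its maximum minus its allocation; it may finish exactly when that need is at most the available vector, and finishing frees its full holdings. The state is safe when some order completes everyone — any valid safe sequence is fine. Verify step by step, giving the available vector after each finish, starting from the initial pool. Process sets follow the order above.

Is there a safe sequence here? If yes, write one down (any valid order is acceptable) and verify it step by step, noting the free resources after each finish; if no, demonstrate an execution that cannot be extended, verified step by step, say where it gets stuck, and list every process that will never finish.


UNSAFE — no complete ordering exists.
Key observation: J6, J9 can finish, but then (3, 3, 3) is all there is, and the blocked group's welders demands exceed it.
A maximal execution: J6, J9 — then nothing else fits. Verifying each step:
  pool = (3, 1, 2)
  J6 needs (0, 1, 0) <= (3, 1, 2) -> finishes; pool += (0, 1, 1) = (3, 2, 3)
  J9 needs (3, 0, 3) <= (3, 2, 3) -> finishes; pool += (0, 1, 0) = (3, 3, 3)
  J1 cannot run: need (4, 0, 1) vs free (3, 3, 3) (insufficient welders)
  J8 cannot run: need (4, 5, 1) vs free (3, 3, 3) (insufficient welders and clamps)
Processes that can never finish: J1 and J8.


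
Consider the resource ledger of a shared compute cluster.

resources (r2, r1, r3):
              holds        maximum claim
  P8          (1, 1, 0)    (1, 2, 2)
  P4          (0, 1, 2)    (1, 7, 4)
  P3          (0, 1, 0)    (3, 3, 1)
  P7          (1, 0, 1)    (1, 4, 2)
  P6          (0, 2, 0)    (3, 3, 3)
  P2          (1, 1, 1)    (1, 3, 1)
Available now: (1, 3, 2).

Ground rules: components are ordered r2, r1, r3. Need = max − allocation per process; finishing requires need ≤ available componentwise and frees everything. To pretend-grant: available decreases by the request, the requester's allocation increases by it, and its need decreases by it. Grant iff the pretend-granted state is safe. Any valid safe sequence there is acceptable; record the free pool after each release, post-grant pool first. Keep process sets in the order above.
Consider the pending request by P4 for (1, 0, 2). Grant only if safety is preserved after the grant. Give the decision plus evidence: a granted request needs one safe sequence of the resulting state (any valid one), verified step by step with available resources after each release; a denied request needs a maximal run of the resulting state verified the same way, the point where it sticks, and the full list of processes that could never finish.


GRANT. The post-grant state is safe; one safe sequence: P2, P7, P8, P3, P4, P6.
Key observation: with (0, 3, 0) left after the transfer, P2 can run at once — the state stays safe.
Check on the post-grant state, step by step:
  pool = (0, 3, 0)
  P2 needs (0, 2, 0) <= (0, 3, 0) -> finishes; pool += (1, 1, 1) = (1, 4, 1)
  P7 needs (0, 4, 1) <= (1, 4, 1) -> finishes; pool += (1, 0, 1) = (2, 4, 2)
  P8 needs (0, 1, 2) <= (2, 4, 2) -> finishes; pool += (1, 1, 0) = (3, 5, 2)
  P3 needs (3, 2, 1) <= (3, 5, 2) -> finishes; pool += (0, 1, 0) = (3, 6, 2)
  P4 needs (0, 6, 0) <= (3, 6, 2) -> finishes; pool += (1, 1, 4) = (4, 7, 6)
  P6 needs (3, 1, 3) <= (4, 7, 6) -> finishes; pool += (0, 2, 0) = (4, 9, 6)


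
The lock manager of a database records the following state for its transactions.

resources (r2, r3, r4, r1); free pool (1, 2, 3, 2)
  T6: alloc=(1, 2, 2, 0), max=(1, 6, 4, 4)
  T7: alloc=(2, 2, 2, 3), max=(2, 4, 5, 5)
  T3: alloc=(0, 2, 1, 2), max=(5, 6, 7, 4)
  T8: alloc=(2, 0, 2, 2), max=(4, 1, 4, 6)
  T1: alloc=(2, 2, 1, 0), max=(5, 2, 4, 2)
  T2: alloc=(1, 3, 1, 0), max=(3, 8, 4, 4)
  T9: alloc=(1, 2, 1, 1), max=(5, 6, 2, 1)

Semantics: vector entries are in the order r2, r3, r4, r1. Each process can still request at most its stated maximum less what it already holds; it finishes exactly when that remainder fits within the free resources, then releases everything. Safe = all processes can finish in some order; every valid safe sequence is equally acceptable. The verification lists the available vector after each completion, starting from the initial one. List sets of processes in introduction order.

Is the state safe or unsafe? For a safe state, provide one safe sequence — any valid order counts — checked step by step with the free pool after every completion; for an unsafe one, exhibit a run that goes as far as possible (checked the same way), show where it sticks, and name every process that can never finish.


SAFE, for example via the order T7, T6, T1, T8, T3, T9, T2.
Key observation: T7 marks the first exact bind of the order: its need (0, 2, 3, 2) fits the free (1, 2, 3, 2) with zero slack on a requested resource.
Walking it through:
  pool = (1, 2, 3, 2)
  T7 needs (0, 2, 3, 2) <= (1, 2, 3, 2) -> finishes; pool += (2, 2, 2, 3) = (3, 4, 5, 5)
  T6 needs (0, 4, 2, 4) <= (3, 4, 5, 5) -> finishes; pool += (1, 2, 2, 0) = (4, 6, 7, 5)
  T1 needs (3, 0, 3, 2) <= (4, 6, 7, 5) -> finishes; pool += (2, 2, 1, 0) = (6, 8, 8, 5)
  T8 needs (2, 1, 2, 4) <= (6, 8, 8, 5) -> finishes; pool += (2, 0, 2, 2) = (8, 8, 10, 7)
  T3 needs (5, 4, 6, 2) <= (8, 8, 10, 7) -> finishes; pool += (0, 2, 1, 2) = (8, 10, 11, 9)
  T9 needs (4, 4, 1, 0) <= (8, 10, 11, 9) -> finishes; pool += (1, 2, 1, 1) = (9, 12, 12, 10)
  T2 needs (2, 5, 3, 4) <= (9, 12, 12, 10) -> finishes; pool += (1, 3, 1, 0) = (10, 15, 13, 10)


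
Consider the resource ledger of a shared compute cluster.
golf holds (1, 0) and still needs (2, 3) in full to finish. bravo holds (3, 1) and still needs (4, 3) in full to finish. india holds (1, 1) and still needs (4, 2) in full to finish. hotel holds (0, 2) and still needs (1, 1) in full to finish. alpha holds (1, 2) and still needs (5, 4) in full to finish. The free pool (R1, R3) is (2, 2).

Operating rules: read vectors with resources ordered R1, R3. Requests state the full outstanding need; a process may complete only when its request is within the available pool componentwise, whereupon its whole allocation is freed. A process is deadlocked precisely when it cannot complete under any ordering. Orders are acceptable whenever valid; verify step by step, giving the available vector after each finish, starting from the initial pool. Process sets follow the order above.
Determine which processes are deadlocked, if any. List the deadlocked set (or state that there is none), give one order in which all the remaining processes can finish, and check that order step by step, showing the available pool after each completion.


Deadlocked set: bravo, india and alpha.
Key observation: R1 is the bottleneck — with hotel, golf done the pool holds (3, 4), short of every remaining need.
A valid finishing order for the others: hotel, golf. Verifying each step:
  pool = (2, 2)
  hotel needs (1, 1) <= (2, 2) -> finishes; pool += (0, 2) = (2, 4)
  golf needs (2, 3) <= (2, 4) -> finishes; pool += (1, 0) = (3, 4)
The stuck group stays short no matter what:
  bravo cannot run: need (4, 3) vs free (3, 4) (insufficient R1)
  india cannot run: need (4, 2) vs free (3, 4) (insufficient R1)
  alpha cannot run: need (5, 4) vs free (3, 4) (insufficient R1)


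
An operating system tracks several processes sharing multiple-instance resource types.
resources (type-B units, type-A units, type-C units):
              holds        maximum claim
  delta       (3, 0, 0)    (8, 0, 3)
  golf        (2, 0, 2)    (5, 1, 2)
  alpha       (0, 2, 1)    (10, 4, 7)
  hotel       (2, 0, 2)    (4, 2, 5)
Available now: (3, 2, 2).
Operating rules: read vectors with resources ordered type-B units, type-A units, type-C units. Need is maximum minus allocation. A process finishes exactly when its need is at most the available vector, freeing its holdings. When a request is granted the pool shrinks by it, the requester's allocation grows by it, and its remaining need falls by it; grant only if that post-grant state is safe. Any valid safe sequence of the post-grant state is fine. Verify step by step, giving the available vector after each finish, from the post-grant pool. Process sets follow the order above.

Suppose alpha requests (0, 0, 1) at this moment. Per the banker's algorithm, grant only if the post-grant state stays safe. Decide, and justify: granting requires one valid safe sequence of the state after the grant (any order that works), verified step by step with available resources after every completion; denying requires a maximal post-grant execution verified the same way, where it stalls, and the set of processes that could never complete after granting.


GRANT — the state after the grant stays safe, e.g. via golf, hotel, delta, alpha.
Key observation: with (3, 2, 1) left after the transfer, golf can run at once — the state stays safe.
Step-by-step check of the post-grant state:
  pool = (3, 2, 1)
  golf needs (3, 1, 0) <= (3, 2, 1) -> finishes; pool += (2, 0, 2) = (5, 2, 3)
  hotel needs (2, 2, 3) <= (5, 2, 3) -> finishes; pool += (2, 0, 2) = (7, 2, 5)
  delta needs (5, 0, 3) <= (7, 2, 5) -> finishes; pool += (3, 0, 0) = (10, 2, 5)
  alpha needs (10, 2, 5) <= (10, 2, 5) -> finishes; pool += (0, 2, 2) = (10, 4, 7)


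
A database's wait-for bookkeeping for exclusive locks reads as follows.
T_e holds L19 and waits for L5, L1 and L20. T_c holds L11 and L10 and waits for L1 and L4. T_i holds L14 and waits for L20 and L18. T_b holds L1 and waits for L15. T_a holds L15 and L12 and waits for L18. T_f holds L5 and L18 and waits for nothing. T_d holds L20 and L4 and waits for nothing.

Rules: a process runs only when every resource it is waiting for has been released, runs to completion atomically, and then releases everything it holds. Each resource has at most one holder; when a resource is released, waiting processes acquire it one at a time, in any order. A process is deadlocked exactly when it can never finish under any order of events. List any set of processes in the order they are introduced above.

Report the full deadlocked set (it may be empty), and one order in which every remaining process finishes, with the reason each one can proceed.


No process is deadlocked.
Key observation: although several processes wait, no cycle exists — each chain bottoms out at a free runner.
A valid finishing order for the others: T_f, T_d, T_a, T_b, T_i, T_c, T_e.
Step-by-step check:
  T_f waits on nothing -> runs at once and releases L5 and L18
  T_d waits on nothing -> runs at once and releases L20 and L4
  T_a: everything it awaited (L18) is free; runs, freeing L15 and L12
  T_b: everything it awaited (L15) is free; runs, freeing L1
  T_i: everything it awaited (L20 and L18) is free; runs, freeing L14
  T_c: everything it awaited (L1 and L4) is free; runs, freeing L11 and L10
  T_e: everything it awaited (L5, L1 and L20) is free; runs, freeing L19
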